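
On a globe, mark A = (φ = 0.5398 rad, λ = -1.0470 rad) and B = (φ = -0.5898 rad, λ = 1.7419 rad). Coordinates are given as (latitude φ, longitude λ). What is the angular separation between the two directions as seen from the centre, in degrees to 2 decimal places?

Let φ₁ = 0.5398 rad, φ₂ = -0.5898 rad, and Δλ = 2.7889 rad.
Haversine: a = sin²(Δφ/2) + cos φ₁ cos φ₂ sin²(Δλ/2) = 0.2865 + (0.8578)(0.8311)(0.9692) = 0.97743.
Central angle c = 2·arcsin(√a) = 2.84002 rad.
So the angular separation is 162.72°.

162.72°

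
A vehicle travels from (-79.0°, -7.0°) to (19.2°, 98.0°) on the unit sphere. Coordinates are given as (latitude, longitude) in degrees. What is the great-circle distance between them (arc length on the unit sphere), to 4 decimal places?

1.9492

In radians: φ₁ = -1.3788, φ₂ = 0.3351, Δλ = 105.000° = 1.8326 rad.
cos c = sin φ₁ sin φ₂ + cos φ₁ cos φ₂ cos Δλ = (-0.9816)(0.3289) + (0.1908)(0.9444)(-0.2588) = -0.36946,
so c = arccos(-0.36946) = 1.94923 rad.
On the unit sphere the arc length equals the central angle: 1.9492.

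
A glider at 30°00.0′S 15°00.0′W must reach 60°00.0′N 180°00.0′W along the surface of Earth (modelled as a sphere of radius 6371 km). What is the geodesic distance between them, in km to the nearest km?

16496 km

With latitudes φ₁ = -30.000°, φ₂ = 60.000° and longitude difference Δλ = -165.000°:
Haversine: a = sin²(Δφ/2) + cos φ₁ cos φ₂ sin²(Δλ/2) = 0.5000 + (0.8660)(0.5000)(0.9830) = 0.92564.
Central angle c = 2·arcsin(√a) = 2.58920 rad.
Distance = R·c = 6371 × 2.5892 ≈ 16496 km.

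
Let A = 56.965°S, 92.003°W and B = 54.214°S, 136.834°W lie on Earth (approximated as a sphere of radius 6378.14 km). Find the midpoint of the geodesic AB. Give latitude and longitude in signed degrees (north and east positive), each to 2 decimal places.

Central angle δ = 0.4367 rad. Interpolating on the sphere with fraction f = 0.5:
P = [sin((1−f)δ)·A + sin(fδ)·B] / sin δ = 0.5122·A + 0.5122·B in Cartesian coordinates,
giving P = (-0.2282, -0.4839, -0.8448), i.e. latitude -57.65°, longitude -115.25°.

-57.65°, -115.25°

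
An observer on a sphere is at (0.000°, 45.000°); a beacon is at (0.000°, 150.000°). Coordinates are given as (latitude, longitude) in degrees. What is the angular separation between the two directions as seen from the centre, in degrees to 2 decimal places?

In radians: φ₁ = 0.0000, φ₂ = 0.0000, Δλ = 105.000° = 1.8326 rad.
cos c = sin φ₁ sin φ₂ + cos φ₁ cos φ₂ cos Δλ = (0.0000)(0.0000) + (1.0000)(1.0000)(-0.2588) = -0.25882,
so c = arccos(-0.25882) = 1.83260 rad.
So the angular separation is 105.00°.

105.00°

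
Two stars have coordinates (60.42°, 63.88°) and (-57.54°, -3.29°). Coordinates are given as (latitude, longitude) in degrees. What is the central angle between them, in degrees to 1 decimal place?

With latitudes φ₁ = 60.420°, φ₂ = -57.540° and longitude difference Δλ = -67.170°:
cos c = sin φ₁ sin φ₂ + cos φ₁ cos φ₂ cos Δλ = (0.8697)(-0.8438) + (0.4936)(0.5367)(0.3880) = -0.63100,
so c = arccos(-0.63100) = 2.25364 rad.
So the angular separation is 129.1°.

129.1°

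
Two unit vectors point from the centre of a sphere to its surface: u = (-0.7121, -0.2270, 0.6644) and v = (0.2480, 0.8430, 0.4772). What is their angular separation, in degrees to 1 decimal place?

92.9°

u·v = -0.0509; |u| = 1.0000, |v| = 0.9999.
cos θ = (u·v)/(|u||v|) = -0.0509, so θ = 92.9°.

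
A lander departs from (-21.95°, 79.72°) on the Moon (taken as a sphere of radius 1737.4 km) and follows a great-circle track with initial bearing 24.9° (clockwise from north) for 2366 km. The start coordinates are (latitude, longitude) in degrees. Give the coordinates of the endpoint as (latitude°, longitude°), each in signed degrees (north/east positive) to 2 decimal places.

48.20°, 117.88°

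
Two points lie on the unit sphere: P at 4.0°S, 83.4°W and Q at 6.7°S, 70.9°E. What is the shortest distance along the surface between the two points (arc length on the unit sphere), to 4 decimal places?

Let φ₁ = -0.0698 rad, φ₂ = -0.1169 rad, and Δλ = 2.6930 rad.
cos c = sin φ₁ sin φ₂ + cos φ₁ cos φ₂ cos Δλ = (-0.0698)(-0.1167) + (0.9976)(0.9932)(-0.9011) = -0.88460,
so c = arccos(-0.88460) = 2.65644 rad.
On the unit sphere the arc length equals the central angle: 2.6564.

2.6564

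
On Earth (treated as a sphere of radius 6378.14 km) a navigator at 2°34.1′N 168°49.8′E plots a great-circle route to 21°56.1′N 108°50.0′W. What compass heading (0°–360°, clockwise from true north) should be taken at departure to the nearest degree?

With φ₁ = 0.0448, φ₂ = 0.3828, Δλ = 1.4370 rad, the forward-azimuth formula gives
θ = atan2( sin Δλ cos φ₂ , cos φ₁ sin φ₂ − sin φ₁ cos φ₂ cos Δλ ) = atan2(0.9193, 0.3676) = 68.20°.
So the initial bearing is 68°.

68°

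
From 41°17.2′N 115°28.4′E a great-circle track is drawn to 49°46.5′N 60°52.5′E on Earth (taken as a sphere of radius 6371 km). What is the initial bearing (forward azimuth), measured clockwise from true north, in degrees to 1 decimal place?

With φ₁ = 0.7206, φ₂ = 0.8687, Δλ = -0.9529 rad, the forward-azimuth formula gives
θ = atan2( sin Δλ cos φ₂ , cos φ₁ sin φ₂ − sin φ₁ cos φ₂ cos Δλ ) = atan2(-0.5264, 0.3269) = -58.16°.
Adding 360° brings this into [0°, 360°): 301.8°.

301.8°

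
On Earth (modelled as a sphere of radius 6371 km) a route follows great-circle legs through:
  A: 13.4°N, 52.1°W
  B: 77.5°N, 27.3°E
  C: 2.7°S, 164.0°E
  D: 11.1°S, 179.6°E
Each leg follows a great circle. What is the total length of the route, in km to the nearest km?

Leg A→B: central angle 1.3026 rad, distance 8298.9 km.
Leg B→C: central angle 1.7756 rad, distance 11312.1 km.
Leg C→D: central angle 0.3073 rad, distance 1957.6 km.
Total: 8298.9 + 11312.1 + 1957.6 ≈ 21569 km.

21569 km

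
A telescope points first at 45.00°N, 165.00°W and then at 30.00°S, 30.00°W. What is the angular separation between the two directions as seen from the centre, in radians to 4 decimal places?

With latitudes φ₁ = 45.000°, φ₂ = -30.000° and longitude difference Δλ = 135.000°:
cos c = sin φ₁ sin φ₂ + cos φ₁ cos φ₂ cos Δλ = (0.7071)(-0.5000) + (0.7071)(0.8660)(-0.7071) = -0.78657,
so c = arccos(-0.78657) = 2.47602 rad.
So the angular separation is 2.4760 rad.

2.4760 rad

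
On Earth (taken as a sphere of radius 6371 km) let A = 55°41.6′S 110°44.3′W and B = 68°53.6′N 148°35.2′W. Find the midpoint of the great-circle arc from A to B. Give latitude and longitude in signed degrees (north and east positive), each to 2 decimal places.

6.95°, -125.34°

The central angle between A and B is δ = 2.2273 rad.
With f = 0.5, the slerp weights are sin((1−f)δ)/sin δ = 1.1328 and sin(fδ)/sin δ = 1.1328.
Weighted sum of the unit vectors: (1.1328)·(-0.1996,-0.5271,-0.8260) + (1.1328)·(-0.3073,-0.1877,0.9329) = (-0.5742, -0.8097, 0.1211).
Converting back: φ = atan2(z, √(x²+y²)) = 6.95°, λ = atan2(y, x) = -125.34°.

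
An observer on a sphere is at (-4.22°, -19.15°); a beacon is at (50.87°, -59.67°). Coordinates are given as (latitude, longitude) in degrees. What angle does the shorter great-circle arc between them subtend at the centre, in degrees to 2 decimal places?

65.08°

Let φ₁ = -0.0737 rad, φ₂ = 0.8878 rad, and Δλ = -0.7072 rad.
Haversine: a = sin²(Δφ/2) + cos φ₁ cos φ₂ sin²(Δλ/2) = 0.2139 + (0.9973)(0.6311)(0.1199) = 0.28932.
Central angle c = 2·arcsin(√a) = 1.13586 rad.
So the angular separation is 65.08°.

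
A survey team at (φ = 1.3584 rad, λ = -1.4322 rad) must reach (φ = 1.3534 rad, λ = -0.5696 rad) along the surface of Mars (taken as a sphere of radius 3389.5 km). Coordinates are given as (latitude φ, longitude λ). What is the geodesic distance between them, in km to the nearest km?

Let φ₁ = 1.3584 rad, φ₂ = 1.3534 rad, and Δλ = 0.8626 rad.
Haversine: a = sin²(Δφ/2) + cos φ₁ cos φ₂ sin²(Δλ/2) = 0.0000 + (0.2108)(0.2157)(0.1748) = 0.00795.
Central angle c = 2·arcsin(√a) = 0.17859 rad.
Distance = R·c = 3389.5 × 0.1786 ≈ 605 km.

605 km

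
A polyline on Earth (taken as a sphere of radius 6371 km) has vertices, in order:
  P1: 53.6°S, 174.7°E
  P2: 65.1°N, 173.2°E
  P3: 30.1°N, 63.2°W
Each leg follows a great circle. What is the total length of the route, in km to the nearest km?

21575 km

Leg P1→P2: central angle 2.0718 rad, distance 13199.5 km.
Leg P2→P3: central angle 1.3147 rad, distance 8375.9 km.
Total: 13199.5 + 8375.9 ≈ 21575 km.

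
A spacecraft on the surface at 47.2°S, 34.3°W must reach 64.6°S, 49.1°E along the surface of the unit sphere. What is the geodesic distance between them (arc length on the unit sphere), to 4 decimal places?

With latitudes φ₁ = -47.200°, φ₂ = -64.600° and longitude difference Δλ = 83.400°:
cos c = sin φ₁ sin φ₂ + cos φ₁ cos φ₂ cos Δλ = (-0.7337)(-0.9033) + (0.6794)(0.4289)(0.1149) = 0.69630,
so c = arccos(0.69630) = 0.80057 rad.
On the unit sphere the arc length equals the central angle: 0.8006.

0.8006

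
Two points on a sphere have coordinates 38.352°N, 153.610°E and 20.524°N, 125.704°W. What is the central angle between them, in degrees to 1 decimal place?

70.3°

With latitudes φ₁ = 38.352°, φ₂ = 20.524° and longitude difference Δλ = 80.686°:
cos c = sin φ₁ sin φ₂ + cos φ₁ cos φ₂ cos Δλ = (0.6205)(0.3506) + (0.7842)(0.9365)(0.1618) = 0.33641,
so c = arccos(0.33641) = 1.22770 rad.
So the angular separation is 70.3°.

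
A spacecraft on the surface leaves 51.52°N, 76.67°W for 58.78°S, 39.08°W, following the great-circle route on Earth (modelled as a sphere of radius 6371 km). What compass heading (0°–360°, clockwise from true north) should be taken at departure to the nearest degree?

160°

Δλ = 37.590° = 0.6561 rad.
y = sin Δλ · cos φ₂ = (0.6100)(0.5183) = 0.3162
x = cos φ₁ sin φ₂ − sin φ₁ cos φ₂ cos Δλ = (0.6222)(-0.8552) − (0.7828)(0.5183)(0.7924) = -0.8537
θ = atan2(y, x) = 159.68°, so the bearing is 160°.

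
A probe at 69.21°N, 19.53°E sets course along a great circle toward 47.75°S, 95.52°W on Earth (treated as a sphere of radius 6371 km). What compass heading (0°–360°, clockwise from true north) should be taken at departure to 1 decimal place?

With φ₁ = 1.2079, φ₂ = -0.8334, Δλ = -2.0080 rad, the forward-azimuth formula gives
θ = atan2( sin Δλ cos φ₂ , cos φ₁ sin φ₂ − sin φ₁ cos φ₂ cos Δλ ) = atan2(-0.6091, 0.0034) = -89.68°.
Adding 360° brings this into [0°, 360°): 270.3°.

270.3°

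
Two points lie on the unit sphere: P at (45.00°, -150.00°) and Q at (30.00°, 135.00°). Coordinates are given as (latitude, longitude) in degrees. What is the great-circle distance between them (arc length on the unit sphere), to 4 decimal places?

1.0332

Let φ₁ = 0.7854 rad, φ₂ = 0.5236 rad, and Δλ = -1.3090 rad.
Haversine: a = sin²(Δφ/2) + cos φ₁ cos φ₂ sin²(Δλ/2) = 0.0170 + (0.7071)(0.8660)(0.3706) = 0.24398.
Central angle c = 2·arcsin(√a) = 1.03323 rad.
On the unit sphere the arc length equals the central angle: 1.0332.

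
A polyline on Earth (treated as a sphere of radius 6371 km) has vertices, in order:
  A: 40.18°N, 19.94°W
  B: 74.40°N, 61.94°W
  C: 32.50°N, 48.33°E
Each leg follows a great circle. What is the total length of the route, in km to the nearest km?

Leg A→B: central angle 0.6855 rad, distance 4367.2 km.
Leg B→C: central angle 1.1164 rad, distance 7112.5 km.
Total: 4367.2 + 7112.5 ≈ 11480 km.

11480 km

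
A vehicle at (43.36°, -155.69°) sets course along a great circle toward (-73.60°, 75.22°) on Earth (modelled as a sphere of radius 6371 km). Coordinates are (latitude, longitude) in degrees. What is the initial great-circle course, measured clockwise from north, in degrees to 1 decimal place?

200.9°

Δλ = -129.090° = -2.2530 rad.
y = sin Δλ · cos φ₂ = (-0.7762)(0.2823) = -0.2191
x = cos φ₁ sin φ₂ − sin φ₁ cos φ₂ cos Δλ = (0.7271)(-0.9593) − (0.6866)(0.2823)(-0.6305) = -0.5752
θ = atan2(y, x) = -159.15°; adding 360° gives 200.9°.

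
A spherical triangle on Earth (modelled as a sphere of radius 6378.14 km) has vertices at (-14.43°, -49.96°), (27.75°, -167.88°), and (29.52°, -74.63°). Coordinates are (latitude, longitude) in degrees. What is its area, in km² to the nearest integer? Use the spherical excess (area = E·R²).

Side lengths (central angles): a = 1.3839, b = 0.8724, c = 2.1145 rad; semiperimeter s = 2.1854.
By l'Huilier's theorem, tan(E/4) = √[tan(s/2) tan((s−a)/2) tan((s−b)/2) tan((s−c)/2)], giving spherical excess E = 0.5934 rad.
Area = E·R² = 0.5934 × (6378.14)² ≈ 24141294 km².

24141294 km²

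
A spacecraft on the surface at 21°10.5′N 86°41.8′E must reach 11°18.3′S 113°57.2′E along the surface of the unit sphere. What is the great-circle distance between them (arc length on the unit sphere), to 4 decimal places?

With latitudes φ₁ = 21.175°, φ₂ = -11.305° and longitude difference Δλ = 27.257°:
cos c = sin φ₁ sin φ₂ + cos φ₁ cos φ₂ cos Δλ = (0.3612)(-0.1960) + (0.9325)(0.9806)(0.8890) = 0.74205,
so c = arccos(0.74205) = 0.73467 rad.
On the unit sphere the arc length equals the central angle: 0.7347.

0.7347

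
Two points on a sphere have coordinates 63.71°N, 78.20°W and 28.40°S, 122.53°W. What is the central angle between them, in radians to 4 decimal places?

In radians: φ₁ = 1.1119, φ₂ = -0.4957, Δλ = -44.330° = -0.7737 rad.
Haversine: a = sin²(Δφ/2) + cos φ₁ cos φ₂ sin²(Δλ/2) = 0.5184 + (0.4429)(0.8796)(0.1423) = 0.57386.
Central angle c = 2·arcsin(√a) = 1.71907 rad.
So the angular separation is 1.7191 rad.

1.7191 rad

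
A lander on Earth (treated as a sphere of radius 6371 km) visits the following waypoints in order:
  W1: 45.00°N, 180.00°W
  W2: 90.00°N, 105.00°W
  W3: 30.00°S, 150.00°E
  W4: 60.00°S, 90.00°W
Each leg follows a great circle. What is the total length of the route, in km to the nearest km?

Leg W1→W2: central angle 0.7854 rad, distance 5003.8 km.
Leg W2→W3: central angle 2.0944 rad, distance 13343.4 km.
Leg W3→W4: central angle 1.3526 rad, distance 8617.2 km.
Total: 5003.8 + 13343.4 + 8617.2 ≈ 26964 km.

26964 km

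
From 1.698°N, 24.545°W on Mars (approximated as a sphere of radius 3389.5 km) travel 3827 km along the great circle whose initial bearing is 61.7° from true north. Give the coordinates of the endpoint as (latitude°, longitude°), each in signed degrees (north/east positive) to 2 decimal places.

26.17°, 37.94°

Angular distance δ = d/R = 3827/3389.5 = 1.12908 rad; initial bearing θ = 1.0769 rad.
sin φ₂ = sin φ₁ cos δ + cos φ₁ sin δ cos θ = (0.0296)(0.4275) + (0.9996)(0.9040)(0.4741) = 0.4411, so φ₂ = 26.17°.
Δλ = atan2(sin θ sin δ cos φ₁, cos δ − sin φ₁ sin φ₂) = atan2(0.7956, 0.4144) = 62.486°.
λ₂ = -24.545° + 62.486° = 37.94°.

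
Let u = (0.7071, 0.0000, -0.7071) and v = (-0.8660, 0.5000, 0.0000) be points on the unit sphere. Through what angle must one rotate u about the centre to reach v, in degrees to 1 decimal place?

127.8°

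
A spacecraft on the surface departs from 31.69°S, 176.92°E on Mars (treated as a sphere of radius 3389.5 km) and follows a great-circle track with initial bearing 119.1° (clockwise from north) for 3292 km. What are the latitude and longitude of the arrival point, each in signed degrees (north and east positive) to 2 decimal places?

-39.65°, -113.55°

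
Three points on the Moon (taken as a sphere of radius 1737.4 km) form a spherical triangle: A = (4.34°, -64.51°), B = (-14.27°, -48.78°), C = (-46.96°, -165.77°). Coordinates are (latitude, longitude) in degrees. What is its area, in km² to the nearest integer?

1478189 km²

Side lengths (central angles): a = 1.6911, b = 1.7601, c = 0.4238 rad; semiperimeter s = 1.9375.
By l'Huilier's theorem, tan(E/4) = √[tan(s/2) tan((s−a)/2) tan((s−b)/2) tan((s−c)/2)], giving spherical excess E = 0.4897 rad.
Area = E·R² = 0.4897 × (1737.4)² ≈ 1478189 km².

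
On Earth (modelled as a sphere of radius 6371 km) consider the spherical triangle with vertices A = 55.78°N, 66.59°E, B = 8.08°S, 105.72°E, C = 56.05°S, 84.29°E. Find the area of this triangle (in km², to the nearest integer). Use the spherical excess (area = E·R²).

22559229 km²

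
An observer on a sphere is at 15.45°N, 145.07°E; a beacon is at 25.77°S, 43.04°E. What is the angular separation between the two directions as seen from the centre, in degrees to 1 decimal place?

107.3°

Let φ₁ = 0.2697 rad, φ₂ = -0.4498 rad, and Δλ = -1.7808 rad.
cos c = sin φ₁ sin φ₂ + cos φ₁ cos φ₂ cos Δλ = (0.2664)(-0.4348) + (0.9639)(0.9005)(-0.2084) = -0.29673,
so c = arccos(-0.29673) = 1.87206 rad.
So the angular separation is 107.3°.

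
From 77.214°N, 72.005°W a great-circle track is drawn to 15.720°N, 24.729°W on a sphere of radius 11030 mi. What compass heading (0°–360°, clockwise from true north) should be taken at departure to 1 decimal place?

Δλ = 47.276° = 0.8251 rad.
y = sin Δλ · cos φ₂ = (0.7346)(0.9626) = 0.7072
x = cos φ₁ sin φ₂ − sin φ₁ cos φ₂ cos Δλ = (0.2213)(0.2709) − (0.9752)(0.9626)(0.6785) = -0.5769
θ = atan2(y, x) = 129.21°, so the bearing is 129.2°.

129.2°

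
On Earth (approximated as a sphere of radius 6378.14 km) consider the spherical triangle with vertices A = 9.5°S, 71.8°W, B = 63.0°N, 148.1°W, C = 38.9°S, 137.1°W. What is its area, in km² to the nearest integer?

52594922 km²

Side lengths (central angles): a = 1.7851, b = 1.1325, c = 1.6118 rad; semiperimeter s = 2.2647.
By l'Huilier's theorem, tan(E/4) = √[tan(s/2) tan((s−a)/2) tan((s−b)/2) tan((s−c)/2)], giving spherical excess E = 1.2929 rad.
Area = E·R² = 1.2929 × (6378.14)² ≈ 52594922 km².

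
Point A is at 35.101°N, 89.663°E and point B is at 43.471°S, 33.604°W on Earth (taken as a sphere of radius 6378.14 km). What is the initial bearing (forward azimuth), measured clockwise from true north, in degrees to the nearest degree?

Δλ = -123.267° = -2.1514 rad.
y = sin Δλ · cos φ₂ = (-0.8361)(0.7257) = -0.6068
x = cos φ₁ sin φ₂ − sin φ₁ cos φ₂ cos Δλ = (0.8181)(-0.6880) − (0.5750)(0.7257)(-0.5485) = -0.3340
θ = atan2(y, x) = -118.83°; adding 360° gives 241°.

241°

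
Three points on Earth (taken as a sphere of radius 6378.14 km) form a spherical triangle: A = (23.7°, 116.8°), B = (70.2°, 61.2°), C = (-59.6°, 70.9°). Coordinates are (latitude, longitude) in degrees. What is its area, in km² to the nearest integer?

Side lengths (central angles): a = 2.2686, b = 1.5950, c = 0.9843 rad; semiperimeter s = 2.4240.
By l'Huilier's theorem, tan(E/4) = √[tan(s/2) tan((s−a)/2) tan((s−b)/2) tan((s−c)/2)], giving spherical excess E = 1.1030 rad.
Area = E·R² = 1.1030 × (6378.14)² ≈ 44870442 km².

44870442 km²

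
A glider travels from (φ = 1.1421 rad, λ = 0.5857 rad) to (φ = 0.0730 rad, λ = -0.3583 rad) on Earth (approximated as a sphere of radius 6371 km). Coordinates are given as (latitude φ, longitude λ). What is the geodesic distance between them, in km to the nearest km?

In radians: φ₁ = 1.1421, φ₂ = 0.0730, Δλ = -54.087° = -0.9440 rad.
cos c = sin φ₁ sin φ₂ + cos φ₁ cos φ₂ cos Δλ = (0.9095)(0.0729) + (0.4157)(0.9973)(0.5866) = 0.30951,
so c = arccos(0.30951) = 1.25612 rad.
Distance = R·c = 6371 × 1.2561 ≈ 8003 km.

8003 km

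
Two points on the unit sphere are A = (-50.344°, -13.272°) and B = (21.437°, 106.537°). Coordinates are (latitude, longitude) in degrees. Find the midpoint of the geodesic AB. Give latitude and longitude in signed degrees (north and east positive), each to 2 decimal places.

-26.07°, 64.47°

Central angle δ = 2.1854 rad. Interpolating on the sphere with fraction f = 0.5:
P = [sin((1−f)δ)·A + sin(fδ)·B] / sin δ = 1.0868·A + 1.0868·B in Cartesian coordinates,
giving P = (0.3871, 0.8105, -0.4395), i.e. latitude -26.07°, longitude 64.47°.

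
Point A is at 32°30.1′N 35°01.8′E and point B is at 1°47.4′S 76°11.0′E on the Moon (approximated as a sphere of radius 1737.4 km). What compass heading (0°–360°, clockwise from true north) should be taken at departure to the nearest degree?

123°

With φ₁ = 0.5673, φ₂ = -0.0312, Δλ = 0.7183 rad, the forward-azimuth formula gives
θ = atan2( sin Δλ cos φ₂ , cos φ₁ sin φ₂ − sin φ₁ cos φ₂ cos Δλ ) = atan2(0.6578, -0.4307) = 123.22°.
So the initial bearing is 123°.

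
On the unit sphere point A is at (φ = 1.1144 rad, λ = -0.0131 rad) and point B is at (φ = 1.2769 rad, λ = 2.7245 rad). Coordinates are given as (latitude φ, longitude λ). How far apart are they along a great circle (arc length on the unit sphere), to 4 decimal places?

0.7351

In radians: φ₁ = 1.1144, φ₂ = 1.2769, Δλ = 156.853° = 2.7376 rad.
Haversine: a = sin²(Δφ/2) + cos φ₁ cos φ₂ sin²(Δλ/2) = 0.0066 + (0.4407)(0.2897)(0.9597) = 0.12912.
Central angle c = 2·arcsin(√a) = 0.73510 rad.
On the unit sphere the arc length equals the central angle: 0.7351.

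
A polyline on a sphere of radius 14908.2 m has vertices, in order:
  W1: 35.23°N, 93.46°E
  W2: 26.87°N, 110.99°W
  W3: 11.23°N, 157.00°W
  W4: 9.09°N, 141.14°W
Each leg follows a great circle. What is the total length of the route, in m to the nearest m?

Leg W1→W2: central angle 1.9851 rad, distance 29594.8 m.
Leg W2→W3: central angle 0.8014 rad, distance 11947.4 m.
Leg W3→W4: central angle 0.2750 rad, distance 4099.3 m.
Total: 29594.8 + 11947.4 + 4099.3 ≈ 45642 m.

45642 m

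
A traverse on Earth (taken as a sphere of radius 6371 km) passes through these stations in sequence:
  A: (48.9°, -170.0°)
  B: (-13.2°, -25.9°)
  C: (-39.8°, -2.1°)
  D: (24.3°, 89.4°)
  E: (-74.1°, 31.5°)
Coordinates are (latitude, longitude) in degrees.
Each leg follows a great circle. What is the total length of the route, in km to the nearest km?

42158 km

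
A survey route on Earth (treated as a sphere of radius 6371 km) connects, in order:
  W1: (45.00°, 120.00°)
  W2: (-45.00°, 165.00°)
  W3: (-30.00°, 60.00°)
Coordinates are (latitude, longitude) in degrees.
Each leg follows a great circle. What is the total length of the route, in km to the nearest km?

Leg W1→W2: central angle 1.7178 rad, distance 10943.9 km.
Leg W2→W3: central angle 1.3745 rad, distance 8756.8 km.
Total: 10943.9 + 8756.8 ≈ 19701 km.

19701 km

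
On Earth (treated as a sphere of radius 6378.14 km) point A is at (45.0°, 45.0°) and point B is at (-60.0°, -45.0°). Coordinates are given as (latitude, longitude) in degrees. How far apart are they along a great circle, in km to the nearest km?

In radians: φ₁ = 0.7854, φ₂ = -1.0472, Δλ = -90.000° = -1.5708 rad.
Haversine: a = sin²(Δφ/2) + cos φ₁ cos φ₂ sin²(Δλ/2) = 0.6294 + (0.7071)(0.5000)(0.5000) = 0.80619.
Central angle c = 2·arcsin(√a) = 2.22985 rad.
Distance = R·c = 6378.14 × 2.2299 ≈ 14222 km.

14222 km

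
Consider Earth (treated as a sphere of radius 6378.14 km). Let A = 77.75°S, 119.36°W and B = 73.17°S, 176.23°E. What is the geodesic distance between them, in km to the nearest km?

With latitudes φ₁ = -77.750°, φ₂ = -73.170° and longitude difference Δλ = -64.410°:
Haversine: a = sin²(Δφ/2) + cos φ₁ cos φ₂ sin²(Δλ/2) = 0.0016 + (0.2122)(0.2895)(0.2840) = 0.01905.
Central angle c = 2·arcsin(√a) = 0.27690 rad.
Distance = R·c = 6378.14 × 0.2769 ≈ 1766 km.

1766 km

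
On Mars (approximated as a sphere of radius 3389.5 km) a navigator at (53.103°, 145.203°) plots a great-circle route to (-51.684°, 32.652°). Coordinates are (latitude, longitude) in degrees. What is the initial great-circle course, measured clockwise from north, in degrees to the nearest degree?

244°

Δλ = -112.551° = -1.9644 rad.
y = sin Δλ · cos φ₂ = (-0.9235)(0.6200) = -0.5726
x = cos φ₁ sin φ₂ − sin φ₁ cos φ₂ cos Δλ = (0.6004)(-0.7846) − (0.7997)(0.6200)(-0.3835) = -0.2809
θ = atan2(y, x) = -116.13°; adding 360° gives 244°.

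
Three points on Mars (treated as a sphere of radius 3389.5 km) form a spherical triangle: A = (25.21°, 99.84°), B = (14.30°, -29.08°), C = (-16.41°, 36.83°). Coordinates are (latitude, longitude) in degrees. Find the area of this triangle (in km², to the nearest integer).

13324710 km²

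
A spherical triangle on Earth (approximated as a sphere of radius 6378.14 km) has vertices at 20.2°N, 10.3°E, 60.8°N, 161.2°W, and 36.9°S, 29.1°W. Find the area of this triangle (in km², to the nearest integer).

73767700 km²

Side lengths (central angles): a = 2.4746, b = 1.1890, c = 1.7228 rad; semiperimeter s = 2.6932.
By l'Huilier's theorem, tan(E/4) = √[tan(s/2) tan((s−a)/2) tan((s−b)/2) tan((s−c)/2)], giving spherical excess E = 1.8133 rad.
Area = E·R² = 1.8133 × (6378.14)² ≈ 73767700 km².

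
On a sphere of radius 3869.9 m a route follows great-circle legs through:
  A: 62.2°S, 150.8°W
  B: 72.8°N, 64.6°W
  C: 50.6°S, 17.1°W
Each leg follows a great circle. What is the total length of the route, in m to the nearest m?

18533 m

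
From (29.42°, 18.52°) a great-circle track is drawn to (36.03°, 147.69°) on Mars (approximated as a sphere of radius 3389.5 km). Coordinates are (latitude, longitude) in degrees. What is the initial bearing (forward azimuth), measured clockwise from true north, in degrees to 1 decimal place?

39.4°

With φ₁ = 0.5135, φ₂ = 0.6288, Δλ = 2.2544 rad, the forward-azimuth formula gives
θ = atan2( sin Δλ cos φ₂ , cos φ₁ sin φ₂ − sin φ₁ cos φ₂ cos Δλ ) = atan2(0.6270, 0.7633) = 39.40°.
So the initial bearing is 39.4°.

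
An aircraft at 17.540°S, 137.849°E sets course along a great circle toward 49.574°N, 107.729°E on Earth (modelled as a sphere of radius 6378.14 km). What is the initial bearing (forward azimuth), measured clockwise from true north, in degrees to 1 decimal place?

340.0°

With φ₁ = -0.3061, φ₂ = 0.8652, Δλ = -0.5257 rad, the forward-azimuth formula gives
θ = atan2( sin Δλ cos φ₂ , cos φ₁ sin φ₂ − sin φ₁ cos φ₂ cos Δλ ) = atan2(-0.3254, 0.8949) = -19.98°.
Adding 360° brings this into [0°, 360°): 340.0°.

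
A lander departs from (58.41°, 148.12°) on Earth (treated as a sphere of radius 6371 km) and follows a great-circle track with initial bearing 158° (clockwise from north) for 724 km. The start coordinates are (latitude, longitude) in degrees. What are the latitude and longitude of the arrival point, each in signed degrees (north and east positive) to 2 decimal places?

Angular distance δ = d/R = 724/6371 = 0.11364 rad; initial bearing θ = 2.7576 rad.
sin φ₂ = sin φ₁ cos δ + cos φ₁ sin δ cos θ = (0.8518)(0.9935) + (0.5238)(0.1134)(-0.9272) = 0.7912, so φ₂ = 52.30°.
Δλ = atan2(sin θ sin δ cos φ₁, cos δ − sin φ₁ sin φ₂) = atan2(0.0223, 0.3195) = 3.983°.
λ₂ = 148.120° + 3.983° = 152.10°.

52.30°, 152.10°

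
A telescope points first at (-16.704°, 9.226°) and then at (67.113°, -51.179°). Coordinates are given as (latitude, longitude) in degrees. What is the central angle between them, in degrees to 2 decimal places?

In radians: φ₁ = -0.2915, φ₂ = 1.1713, Δλ = -60.405° = -1.0543 rad.
cos c = sin φ₁ sin φ₂ + cos φ₁ cos φ₂ cos Δλ = (-0.2874)(0.9213) + (0.9578)(0.3889)(0.4939) = -0.08083,
so c = arccos(-0.08083) = 1.65172 rad.
So the angular separation is 94.64°.

94.64°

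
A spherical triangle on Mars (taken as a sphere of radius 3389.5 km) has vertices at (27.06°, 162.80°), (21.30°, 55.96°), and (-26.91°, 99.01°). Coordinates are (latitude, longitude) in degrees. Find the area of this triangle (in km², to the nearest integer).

12065234 km²

Side lengths (central angles): a = 1.1122, b = 1.4255, c = 1.6460 rad; semiperimeter s = 2.0918.
By l'Huilier's theorem, tan(E/4) = √[tan(s/2) tan((s−a)/2) tan((s−b)/2) tan((s−c)/2)], giving spherical excess E = 1.0502 rad.
Area = E·R² = 1.0502 × (3389.5)² ≈ 12065234 km².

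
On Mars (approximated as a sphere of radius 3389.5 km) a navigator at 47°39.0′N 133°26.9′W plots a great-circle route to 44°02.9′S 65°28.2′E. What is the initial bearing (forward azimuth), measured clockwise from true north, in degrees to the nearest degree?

Δλ = -161.082° = -2.8114 rad.
y = sin Δλ · cos φ₂ = (-0.3242)(0.7188) = -0.2330
x = cos φ₁ sin φ₂ − sin φ₁ cos φ₂ cos Δλ = (0.6737)(-0.6953) − (0.7390)(0.7188)(-0.9460) = 0.0341
θ = atan2(y, x) = -81.67°; adding 360° gives 278°.

278°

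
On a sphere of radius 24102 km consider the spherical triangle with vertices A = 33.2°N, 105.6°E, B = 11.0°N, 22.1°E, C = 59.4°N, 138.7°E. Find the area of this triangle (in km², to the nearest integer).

290546112 km²

Side lengths (central angles): a = 1.6303, b = 0.5950, c = 1.3720 rad; semiperimeter s = 1.7987.
By l'Huilier's theorem, tan(E/4) = √[tan(s/2) tan((s−a)/2) tan((s−b)/2) tan((s−c)/2)], giving spherical excess E = 0.5002 rad.
Area = E·R² = 0.5002 × (24102)² ≈ 290546112 km².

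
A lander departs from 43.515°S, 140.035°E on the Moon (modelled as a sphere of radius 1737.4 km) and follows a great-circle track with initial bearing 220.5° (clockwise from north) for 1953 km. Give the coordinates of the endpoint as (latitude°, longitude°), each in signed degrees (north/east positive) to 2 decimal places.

-52.63°, 34.85°

Angular distance δ = d/R = 1953/1737.4 = 1.12409 rad; initial bearing θ = 3.8485 rad.
sin φ₂ = sin φ₁ cos δ + cos φ₁ sin δ cos θ = (-0.6885)(0.4320) + (0.7252)(0.9019)(-0.7604) = -0.7948, so φ₂ = -52.63°.
Δλ = atan2(sin θ sin δ cos φ₁, cos δ − sin φ₁ sin φ₂) = atan2(-0.4248, -0.1152) = -105.180°.
λ₂ = 140.035° − 105.180° = 34.85°.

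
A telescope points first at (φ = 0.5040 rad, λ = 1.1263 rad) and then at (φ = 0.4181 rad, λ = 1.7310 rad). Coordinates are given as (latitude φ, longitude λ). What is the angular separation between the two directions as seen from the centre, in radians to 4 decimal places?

With latitudes φ₁ = 28.877°, φ₂ = 23.955° and longitude difference Δλ = 34.647°:
Haversine: a = sin²(Δφ/2) + cos φ₁ cos φ₂ sin²(Δλ/2) = 0.0018 + (0.8757)(0.9139)(0.0887) = 0.07279.
Central angle c = 2·arcsin(√a) = 0.54638 rad.
So the angular separation is 0.5464 rad.

0.5464 rad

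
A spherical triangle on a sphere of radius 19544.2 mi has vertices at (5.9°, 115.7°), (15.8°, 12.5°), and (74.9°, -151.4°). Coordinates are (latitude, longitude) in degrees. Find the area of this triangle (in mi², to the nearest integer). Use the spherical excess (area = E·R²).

624050208 mi²

Side lengths (central angles): a = 1.5487, b = 1.4846, c = 1.7625 rad; semiperimeter s = 2.3979.
By l'Huilier's theorem, tan(E/4) = √[tan(s/2) tan((s−a)/2) tan((s−b)/2) tan((s−c)/2)], giving spherical excess E = 1.6337 rad.
Area = E·R² = 1.6337 × (19544.2)² ≈ 624050208 mi².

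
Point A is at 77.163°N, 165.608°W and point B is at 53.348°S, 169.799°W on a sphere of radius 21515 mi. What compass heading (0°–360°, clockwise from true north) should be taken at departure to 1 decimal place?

183.3°

Δλ = -4.191° = -0.0731 rad.
y = sin Δλ · cos φ₂ = (-0.0731)(0.5970) = -0.0436
x = cos φ₁ sin φ₂ − sin φ₁ cos φ₂ cos Δλ = (0.2222)(-0.8023) − (0.9750)(0.5970)(0.9973) = -0.7587
θ = atan2(y, x) = -176.71°; adding 360° gives 183.3°.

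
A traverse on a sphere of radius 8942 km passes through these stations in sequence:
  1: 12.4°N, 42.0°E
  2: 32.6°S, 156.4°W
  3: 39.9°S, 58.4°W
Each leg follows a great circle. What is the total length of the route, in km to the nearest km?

Leg 1→2: central angle 2.6824 rad, distance 23986.4 km.
Leg 2→3: central angle 1.3123 rad, distance 11734.4 km.
Total: 23986.4 + 11734.4 ≈ 35721 km.

35721 km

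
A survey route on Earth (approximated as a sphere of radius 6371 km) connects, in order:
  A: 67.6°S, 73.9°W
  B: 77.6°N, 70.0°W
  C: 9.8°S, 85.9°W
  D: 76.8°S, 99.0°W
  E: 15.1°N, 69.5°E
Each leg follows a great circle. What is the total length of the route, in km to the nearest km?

Leg A→B: central angle 2.5346 rad, distance 16147.6 km.
Leg B→C: central angle 1.5335 rad, distance 9770.1 km.
Leg C→D: central angle 1.1757 rad, distance 7490.5 km.
Leg D→E: central angle 2.0597 rad, distance 13122.4 km.
Total: 16147.6 + 9770.1 + 7490.5 + 13122.4 ≈ 46531 km.

46531 km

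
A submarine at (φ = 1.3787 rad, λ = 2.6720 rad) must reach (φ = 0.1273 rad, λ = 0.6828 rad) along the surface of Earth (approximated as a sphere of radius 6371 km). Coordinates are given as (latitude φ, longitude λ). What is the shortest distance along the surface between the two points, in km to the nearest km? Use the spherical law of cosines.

With latitudes φ₁ = 78.994°, φ₂ = 7.294° and longitude difference Δλ = -113.973°:
cos c = sin φ₁ sin φ₂ + cos φ₁ cos φ₂ cos Δλ = (0.9816)(0.1270) + (0.1909)(0.9919)(-0.4063) = 0.04768,
so c = arccos(0.04768) = 1.52310 rad.
Distance = R·c = 6371 × 1.5231 ≈ 9704 km.

9704 km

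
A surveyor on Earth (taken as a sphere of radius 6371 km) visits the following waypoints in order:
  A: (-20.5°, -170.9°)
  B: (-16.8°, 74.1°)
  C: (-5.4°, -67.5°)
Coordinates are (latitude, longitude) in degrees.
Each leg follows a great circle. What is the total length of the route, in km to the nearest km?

26927 km

Leg A→B: central angle 1.8522 rad, distance 11800.6 km.
Leg B→C: central angle 2.3742 rad, distance 15126.0 km.
Total: 11800.6 + 15126.0 ≈ 26927 km.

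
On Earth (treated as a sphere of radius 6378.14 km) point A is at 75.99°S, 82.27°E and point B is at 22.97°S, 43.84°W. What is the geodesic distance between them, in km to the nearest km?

8425 km

With latitudes φ₁ = -75.990°, φ₂ = -22.970° and longitude difference Δλ = -126.110°:
Haversine: a = sin²(Δφ/2) + cos φ₁ cos φ₂ sin²(Δλ/2) = 0.1992 + (0.2421)(0.9207)(0.7947) = 0.37636.
Central angle c = 2·arcsin(√a) = 1.32092 rad.
Distance = R·c = 6378.14 × 1.3209 ≈ 8425 km.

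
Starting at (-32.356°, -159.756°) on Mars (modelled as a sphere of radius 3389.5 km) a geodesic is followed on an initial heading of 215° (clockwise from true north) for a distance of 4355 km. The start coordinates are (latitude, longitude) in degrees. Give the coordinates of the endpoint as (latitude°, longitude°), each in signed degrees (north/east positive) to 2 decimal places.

Angular distance δ = d/R = 4355/3389.5 = 1.28485 rad; initial bearing θ = 3.7525 rad.
sin φ₂ = sin φ₁ cos δ + cos φ₁ sin δ cos θ = (-0.5352)(0.2821) + (0.8447)(0.9594)(-0.8192) = -0.8148, so φ₂ = -54.57°.
Δλ = atan2(sin θ sin δ cos φ₁, cos δ − sin φ₁ sin φ₂) = atan2(-0.4648, -0.1540) = -108.331°.
λ₂ = -159.756° − 108.331° = -268.09° → 91.91° after wrapping to (−180°, 180°].

-54.57°, 91.91°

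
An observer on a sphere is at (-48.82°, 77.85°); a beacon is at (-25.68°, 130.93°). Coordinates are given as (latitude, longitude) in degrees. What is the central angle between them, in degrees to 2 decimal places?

With latitudes φ₁ = -48.820°, φ₂ = -25.680° and longitude difference Δλ = 53.080°:
Haversine: a = sin²(Δφ/2) + cos φ₁ cos φ₂ sin²(Δλ/2) = 0.0402 + (0.6584)(0.9012)(0.1997) = 0.15870.
Central angle c = 2·arcsin(√a) = 0.81947 rad.
So the angular separation is 46.95°.

46.95°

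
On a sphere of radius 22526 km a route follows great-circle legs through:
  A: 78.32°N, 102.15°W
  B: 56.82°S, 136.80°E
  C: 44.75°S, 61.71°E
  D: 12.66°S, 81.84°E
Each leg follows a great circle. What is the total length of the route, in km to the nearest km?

92032 km

Leg A→B: central angle 2.6399 rad, distance 59466.4 km.
Leg B→C: central angle 0.8104 rad, distance 18254.3 km.
Leg C→D: central angle 0.6353 rad, distance 14311.0 km.
Total: 59466.4 + 18254.3 + 14311.0 ≈ 92032 km.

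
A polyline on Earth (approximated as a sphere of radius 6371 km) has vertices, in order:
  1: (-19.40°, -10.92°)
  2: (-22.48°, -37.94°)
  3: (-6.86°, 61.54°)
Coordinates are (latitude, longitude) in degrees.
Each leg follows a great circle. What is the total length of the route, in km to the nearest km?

Leg 1→2: central angle 0.4431 rad, distance 2823.0 km.
Leg 2→3: central angle 1.6764 rad, distance 10680.5 km.
Total: 2823.0 + 10680.5 ≈ 13504 km.

13504 km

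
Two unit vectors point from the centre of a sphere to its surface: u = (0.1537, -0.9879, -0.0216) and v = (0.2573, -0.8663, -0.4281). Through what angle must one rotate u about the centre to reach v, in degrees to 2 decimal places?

25.23°

u·v = 0.9046; |u| = 1.0000, |v| = 1.0000.
cos θ = (u·v)/(|u||v|) = 0.9046, so θ = 25.23°.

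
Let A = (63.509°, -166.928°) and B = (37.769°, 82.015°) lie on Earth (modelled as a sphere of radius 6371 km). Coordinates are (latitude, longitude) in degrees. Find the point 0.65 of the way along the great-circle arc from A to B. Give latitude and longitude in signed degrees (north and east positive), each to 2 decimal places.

Central angle δ = 1.1357 rad. Interpolating on the sphere with fraction f = 0.65:
P = [sin((1−f)δ)·A + sin(fδ)·B] / sin δ = 0.4269·A + 0.7421·B in Cartesian coordinates,
giving P = (-0.1040, 0.5379, 0.8366), i.e. latitude 56.78°, longitude 100.94°.

56.78°, 100.94°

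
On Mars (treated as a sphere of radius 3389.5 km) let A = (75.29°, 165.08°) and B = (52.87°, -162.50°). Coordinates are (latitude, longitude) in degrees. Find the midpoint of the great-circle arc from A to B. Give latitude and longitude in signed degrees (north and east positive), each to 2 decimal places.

Central angle δ = 0.4498 rad. Interpolating on the sphere with fraction f = 0.5:
P = [sin((1−f)δ)·A + sin(fδ)·B] / sin δ = 0.5129·A + 0.5129·B in Cartesian coordinates,
giving P = (-0.4211, -0.0596, 0.9050), i.e. latitude 64.83°, longitude -171.95°.

64.83°, -171.95°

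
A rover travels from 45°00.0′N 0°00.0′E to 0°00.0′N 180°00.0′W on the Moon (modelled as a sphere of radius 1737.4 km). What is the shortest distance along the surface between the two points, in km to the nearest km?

4094 km

In radians: φ₁ = 0.7854, φ₂ = 0.0000, Δλ = -180.000° = -3.1416 rad.
cos c = sin φ₁ sin φ₂ + cos φ₁ cos φ₂ cos Δλ = (0.7071)(0.0000) + (0.7071)(1.0000)(-1.0000) = -0.70711,
so c = arccos(-0.70711) = 2.35619 rad.
Distance = R·c = 1737.4 × 2.3562 ≈ 4094 km.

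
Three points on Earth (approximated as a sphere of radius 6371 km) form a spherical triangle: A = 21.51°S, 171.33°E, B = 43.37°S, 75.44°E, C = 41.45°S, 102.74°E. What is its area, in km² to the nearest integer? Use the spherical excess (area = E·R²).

2854789 km²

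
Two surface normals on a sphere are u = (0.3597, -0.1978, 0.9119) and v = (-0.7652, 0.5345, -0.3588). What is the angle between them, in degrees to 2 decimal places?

u·v = -0.7082; |u| = 1.0000, |v| = 1.0000.
cos θ = (u·v)/(|u||v|) = -0.7081, so θ = 135.08°.

135.08°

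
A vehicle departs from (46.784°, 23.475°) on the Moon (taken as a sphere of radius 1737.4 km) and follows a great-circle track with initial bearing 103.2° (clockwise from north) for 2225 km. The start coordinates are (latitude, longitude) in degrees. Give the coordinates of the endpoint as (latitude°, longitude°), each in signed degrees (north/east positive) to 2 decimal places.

Angular distance δ = d/R = 2225/1737.4 = 1.28065 rad; initial bearing θ = 1.8012 rad.
sin φ₂ = sin φ₁ cos δ + cos φ₁ sin δ cos θ = (0.7288)(0.2861) + (0.6848)(0.9582)(-0.2284) = 0.0587, so φ₂ = 3.36°.
Δλ = atan2(sin θ sin δ cos φ₁, cos δ − sin φ₁ sin φ₂) = atan2(0.6388, 0.2433) = 69.147°.
λ₂ = 23.475° + 69.147° = 92.62°.

3.36°, 92.62°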